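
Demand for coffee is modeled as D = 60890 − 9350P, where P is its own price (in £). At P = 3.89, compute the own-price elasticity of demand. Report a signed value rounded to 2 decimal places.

-1.48

At the given values, D = 60890 − 9350(3.89) = 24518.5.
∂D/∂P = −9350.
E = (-9350) × (3.89/24518.5) = -1.4834…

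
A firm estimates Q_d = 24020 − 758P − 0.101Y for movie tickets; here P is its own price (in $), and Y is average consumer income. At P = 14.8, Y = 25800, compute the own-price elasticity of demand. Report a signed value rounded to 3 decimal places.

At the given values, Q_d = 24020 − 758(14.8) − 0.101(25800) = 10195.8.
∂Q_d/∂P = −758.
E = (-758) × (14.8/10195.8) = -1.10029…

-1.100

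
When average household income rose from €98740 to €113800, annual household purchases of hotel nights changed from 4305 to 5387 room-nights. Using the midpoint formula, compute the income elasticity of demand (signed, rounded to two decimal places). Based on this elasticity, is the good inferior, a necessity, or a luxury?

1.58; luxury

%ΔQ = (5387 − 4305)/[( 4305 + 5387)/2] = 1082/4846 = 0.223276…
%ΔIncome = (113800 − 98740)/[( 98740 + 113800)/2] = 15060/106270 = 0.141714…
E_income = (1082/4846) / (15060/106270) = 1.5755…
E_income > 1 ⇒ normal good, luxury.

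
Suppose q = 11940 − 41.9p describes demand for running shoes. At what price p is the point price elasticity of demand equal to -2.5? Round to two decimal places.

Ed = −41.9p/(11940 − 41.9p). Set this equal to -2.5:
41.9p = 2.5·(11940 − 41.9p) ⇒ 41.9p(1 + 2.5) = 2.5·11940
p = 2.5·11940 / (41.9·3.5) = 203.5458…

203.55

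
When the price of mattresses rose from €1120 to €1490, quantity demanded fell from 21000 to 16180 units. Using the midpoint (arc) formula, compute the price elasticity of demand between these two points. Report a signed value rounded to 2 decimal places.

-0.91

%ΔQ = (16180 − 21000) / [(21000 + 16180)/2] = -4820/18590 = -0.259279…
%ΔP = (1490 − 1120) / [(1120 + 1490)/2] = 370/1305 = 0.283524…
Arc Ed = %ΔQ / %ΔP = (-4820/18590) / (370/1305) = -0.9144…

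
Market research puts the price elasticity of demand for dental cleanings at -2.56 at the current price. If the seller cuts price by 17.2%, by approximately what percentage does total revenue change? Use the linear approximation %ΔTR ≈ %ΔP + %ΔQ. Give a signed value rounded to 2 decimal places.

+26.83%

%ΔQ ≈ Ed × %ΔP = (-2.56) × (-17.2%) = +44.0320%
%ΔTR ≈ %ΔP + %ΔQ = (-17.2%) + (+44.0320%) = +26.8320%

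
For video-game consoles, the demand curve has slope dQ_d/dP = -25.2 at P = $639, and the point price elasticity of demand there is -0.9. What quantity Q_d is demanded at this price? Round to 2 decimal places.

17892.00

Ed = (dQ_d/dP)·(P/Q_d) ⇒ Q_d = (dQ_d/dP)·P/Ed = (-25.2)·639/(-0.9) = 17892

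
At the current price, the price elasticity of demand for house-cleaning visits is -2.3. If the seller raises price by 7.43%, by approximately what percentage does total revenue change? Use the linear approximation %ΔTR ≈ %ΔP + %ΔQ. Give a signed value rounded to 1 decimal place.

%ΔQ ≈ Ed × %ΔP = (-2.3) × (+7.43%) = -17.0890%
%ΔTR ≈ %ΔP + %ΔQ = (+7.43%) + (-17.0890%) = -9.6590%

-9.7%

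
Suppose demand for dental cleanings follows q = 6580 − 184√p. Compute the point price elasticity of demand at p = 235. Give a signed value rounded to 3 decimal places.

dq/dp = −184/(2√p) = -6.00142. At p = 235, q = 3759.33.
Ed = (dq/dp)·(p/q) = (-6.00142) × (235/3759.33) = -0.37515…

-0.375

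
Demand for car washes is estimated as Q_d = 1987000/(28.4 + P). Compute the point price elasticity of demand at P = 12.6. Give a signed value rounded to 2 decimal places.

dQ_d/dP = −1987000/(28.4 + P)² = -1182.03. At P = 12.6, Q_d = 48463.4.
Ed = (dQ_d/dP)·(P/Q_d) = (-1182.03) × (12.6/48463.4) = -0.3073…

-0.31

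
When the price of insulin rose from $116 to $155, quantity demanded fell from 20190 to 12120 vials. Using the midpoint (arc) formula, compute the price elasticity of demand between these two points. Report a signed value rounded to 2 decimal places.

-1.74

%ΔQ = (12120 − 20190) / [(20190 + 12120)/2] = -8070/16155 = -0.499535…
%ΔP = (155 − 116) / [(116 + 155)/2] = 39/135.5 = 0.287822…
Arc Ed = %ΔQ / %ΔP = (-8070/16155) / (39/135.5) = -1.7355…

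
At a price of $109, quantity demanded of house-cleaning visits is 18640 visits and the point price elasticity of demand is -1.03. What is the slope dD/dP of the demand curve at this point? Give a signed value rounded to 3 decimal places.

-176.139

Ed = (dD/dP)·(P/D) ⇒ dD/dP = Ed·D/P = (-1.03)·18640/109 = -176.13944…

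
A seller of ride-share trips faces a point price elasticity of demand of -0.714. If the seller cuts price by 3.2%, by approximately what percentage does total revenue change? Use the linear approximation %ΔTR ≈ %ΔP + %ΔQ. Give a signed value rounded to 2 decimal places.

-0.92%

%ΔQ ≈ Ed × %ΔP = (-0.714) × (-3.2%) = +2.2848%
%ΔTR ≈ %ΔP + %ΔQ = (-3.2%) + (+2.2848%) = -0.9152%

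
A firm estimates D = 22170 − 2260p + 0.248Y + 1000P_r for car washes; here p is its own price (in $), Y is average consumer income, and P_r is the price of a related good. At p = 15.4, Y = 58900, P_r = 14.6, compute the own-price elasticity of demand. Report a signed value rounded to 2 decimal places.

At the given values, D = 22170 − 2260(15.4) + 0.248(58900) + 1000(14.6) = 16573.2.
∂D/∂p = −2260.
E = (-2260) × (15.4/16573.2) = -2.1000…

-2.10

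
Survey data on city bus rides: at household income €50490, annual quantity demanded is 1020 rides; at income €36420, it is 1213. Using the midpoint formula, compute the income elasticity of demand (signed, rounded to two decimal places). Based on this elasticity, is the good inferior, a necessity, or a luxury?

-0.53; inferior

%ΔQ = (1213 − 1020)/[( 1020 + 1213)/2] = 193/1116.5 = 0.172861…
%ΔIncome = (36420 − 50490)/[( 50490 + 36420)/2] = -14070/43455 = -0.323783…
E_income = (193/1116.5) / (-14070/43455) = -0.5338…
E_income < 0 ⇒ inferior good.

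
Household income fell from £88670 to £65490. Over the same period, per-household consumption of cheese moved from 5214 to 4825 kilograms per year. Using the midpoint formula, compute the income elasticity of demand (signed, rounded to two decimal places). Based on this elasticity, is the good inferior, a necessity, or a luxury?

%ΔQ = (4825 − 5214)/[( 5214 + 4825)/2] = -389/5019.5 = -0.077497…
%ΔIncome = (65490 − 88670)/[( 88670 + 65490)/2] = -23180/77080 = -0.300726…
E_income = (-389/5019.5) / (-23180/77080) = 0.2577…
0 < E_income < 1 ⇒ normal good, necessity.

0.26; necessity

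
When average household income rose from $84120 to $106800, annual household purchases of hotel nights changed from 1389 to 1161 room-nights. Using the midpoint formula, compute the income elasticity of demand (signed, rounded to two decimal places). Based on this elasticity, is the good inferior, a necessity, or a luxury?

%ΔQ = (1161 − 1389)/[( 1389 + 1161)/2] = -228/1275 = -0.178823…
%ΔIncome = (106800 − 84120)/[( 84120 + 106800)/2] = 22680/95460 = 0.237586…
E_income = (-228/1275) / (22680/95460) = -0.7526…
E_income < 0 ⇒ inferior good.

-0.75; inferior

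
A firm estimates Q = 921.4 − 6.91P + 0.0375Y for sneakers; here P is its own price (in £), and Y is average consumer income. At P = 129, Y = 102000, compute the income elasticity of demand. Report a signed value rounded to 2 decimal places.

0.99

At the given values, Q = 921.4 − 6.91(129) + 0.0375(102000) = 3855.01.
∂Q/∂Y = 0.0375.
E = (0.0375) × (102000/3855.01) = 0.9922…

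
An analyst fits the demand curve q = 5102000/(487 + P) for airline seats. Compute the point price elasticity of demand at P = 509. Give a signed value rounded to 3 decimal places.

-0.511

dq/dP = −5102000/(487 + P)² = -5.14306. At P = 509, q = 5122.49.
Ed = (dq/dP)·(P/q) = (-5.14306) × (509/5122.49) = -0.51104…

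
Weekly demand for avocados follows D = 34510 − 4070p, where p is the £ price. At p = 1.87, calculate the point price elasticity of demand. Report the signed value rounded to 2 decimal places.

dD/dp = −4070. At p = 1.87, D = 34510 − 4070(1.87) = 26899.1.
Ed = (dD/dp)·(p/D) = −4070 × (1.87/26899.1) = -0.2829…

-0.28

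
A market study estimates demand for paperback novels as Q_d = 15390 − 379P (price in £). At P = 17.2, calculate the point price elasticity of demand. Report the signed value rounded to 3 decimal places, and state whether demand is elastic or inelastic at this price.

-0.735; inelastic

dQ_d/dP = −379. At P = 17.2, Q_d = 15390 − 379(17.2) = 8871.2.
Ed = (dQ_d/dP)·(P/Q_d) = −379 × (17.2/8871.2) = -0.73482…
|Ed| = 0.735 < 1, so demand is inelastic.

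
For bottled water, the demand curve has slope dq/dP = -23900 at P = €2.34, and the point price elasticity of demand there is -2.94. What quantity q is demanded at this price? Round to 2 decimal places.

Ed = (dq/dP)·(P/q) ⇒ q = (dq/dP)·P/Ed = (-23900)·2.34/(-2.94) = 19022.4489…

19022.45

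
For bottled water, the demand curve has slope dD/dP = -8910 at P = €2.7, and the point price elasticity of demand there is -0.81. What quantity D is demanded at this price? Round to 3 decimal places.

29700.000

Ed = (dD/dP)·(P/D) ⇒ D = (dD/dP)·P/Ed = (-8910)·2.7/(-0.81) = 29700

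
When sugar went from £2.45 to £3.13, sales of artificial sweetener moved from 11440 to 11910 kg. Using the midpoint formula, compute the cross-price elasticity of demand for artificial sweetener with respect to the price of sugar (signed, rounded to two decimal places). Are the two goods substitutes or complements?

0.17; substitutes

%ΔQ_{artificial sweetener} = (11910 − 11440)/avg = 470/11675 = 0.040256…
%ΔP_{sugar} = (3.13 − 2.45)/avg = 0.68/2.79 = 0.243727…
E_cross = (470/11675) / (0.68/2.79) = 0.1651…
E_cross > 0 ⇒ the goods are substitutes.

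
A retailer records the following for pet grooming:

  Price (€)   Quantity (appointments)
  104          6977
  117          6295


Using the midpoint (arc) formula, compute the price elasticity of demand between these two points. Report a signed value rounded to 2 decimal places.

-0.87

%ΔQ = (6295 − 6977) / [(6977 + 6295)/2] = -682/6636 = -0.102772…
%ΔP = (117 − 104) / [(104 + 117)/2] = 13/110.5 = 0.117647…
Arc Ed = %ΔQ / %ΔP = (-682/6636) / (13/110.5) = -0.8735…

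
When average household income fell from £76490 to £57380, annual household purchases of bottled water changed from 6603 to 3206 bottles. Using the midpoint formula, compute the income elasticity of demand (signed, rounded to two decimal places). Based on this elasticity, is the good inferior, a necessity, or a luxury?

2.43; luxury

%ΔQ = (3206 − 6603)/[( 6603 + 3206)/2] = -3397/4904.5 = -0.692629…
%ΔIncome = (57380 − 76490)/[( 76490 + 57380)/2] = -19110/66935 = -0.285500…
E_income = (-3397/4904.5) / (-19110/66935) = 2.4260…
E_income > 1 ⇒ normal good, luxury.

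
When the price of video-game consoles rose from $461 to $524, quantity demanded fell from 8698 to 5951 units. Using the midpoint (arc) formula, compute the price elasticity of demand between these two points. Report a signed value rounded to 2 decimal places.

-2.93

%ΔQ = (5951 − 8698) / [(8698 + 5951)/2] = -2747/7324.5 = -0.375042…
%ΔP = (524 − 461) / [(461 + 524)/2] = 63/492.5 = 0.127918…
Arc Ed = %ΔQ / %ΔP = (-2747/7324.5) / (63/492.5) = -2.9318…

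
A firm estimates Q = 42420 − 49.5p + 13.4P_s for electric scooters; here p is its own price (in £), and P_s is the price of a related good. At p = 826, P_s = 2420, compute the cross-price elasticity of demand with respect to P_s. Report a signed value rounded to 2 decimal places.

0.95

At the given values, Q = 42420 − 49.5(826) + 13.4(2420) = 33961.
∂Q/∂P_s = 13.4.
E = (13.4) × (2420/33961) = 0.9548…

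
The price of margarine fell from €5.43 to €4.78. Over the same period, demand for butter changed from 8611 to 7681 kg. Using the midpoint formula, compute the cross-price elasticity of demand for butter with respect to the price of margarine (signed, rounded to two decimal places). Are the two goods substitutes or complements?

%ΔQ_{butter} = (7681 − 8611)/avg = -930/8146 = -0.114166…
%ΔP_{margarine} = (4.78 − 5.43)/avg = -0.65/5.105 = -0.127326…
E_cross = (-930/8146) / (-0.65/5.105) = 0.8966…
E_cross > 0 ⇒ the goods are substitutes.

0.90; substitutes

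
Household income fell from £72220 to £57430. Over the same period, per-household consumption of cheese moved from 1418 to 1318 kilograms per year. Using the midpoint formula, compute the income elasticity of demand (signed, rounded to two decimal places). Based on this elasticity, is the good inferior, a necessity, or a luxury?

%ΔQ = (1318 − 1418)/[( 1418 + 1318)/2] = -100/1368 = -0.073099…
%ΔIncome = (57430 − 72220)/[( 72220 + 57430)/2] = -14790/64825 = -0.228152…
E_income = (-100/1368) / (-14790/64825) = 0.3203…
0 < E_income < 1 ⇒ normal good, necessity.

0.32; necessity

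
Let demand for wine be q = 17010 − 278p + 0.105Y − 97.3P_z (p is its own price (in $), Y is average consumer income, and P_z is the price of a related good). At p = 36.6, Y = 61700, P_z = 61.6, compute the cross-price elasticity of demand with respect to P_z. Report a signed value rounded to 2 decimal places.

At the given values, q = 17010 − 278(36.6) + 0.105(61700) − 97.3(61.6) = 7320.02.
∂q/∂P_z = -97.3.
E = (-97.3) × (61.6/7320.02) = -0.8188…

-0.82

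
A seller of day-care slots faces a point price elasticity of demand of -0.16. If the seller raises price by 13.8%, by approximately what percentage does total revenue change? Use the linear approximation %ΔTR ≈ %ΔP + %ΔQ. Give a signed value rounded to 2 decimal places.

+11.59%

%ΔQ ≈ Ed × %ΔP = (-0.16) × (+13.8%) = -2.2080%
%ΔTR ≈ %ΔP + %ΔQ = (+13.8%) + (-2.2080%) = +11.5920%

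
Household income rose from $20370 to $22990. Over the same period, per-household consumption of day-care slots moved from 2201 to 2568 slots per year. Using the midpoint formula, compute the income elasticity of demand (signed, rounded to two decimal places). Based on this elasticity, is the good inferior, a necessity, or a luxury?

1.27; luxury

%ΔQ = (2568 − 2201)/[( 2201 + 2568)/2] = 367/2384.5 = 0.153910…
%ΔIncome = (22990 − 20370)/[( 20370 + 22990)/2] = 2620/21680 = 0.120848…
E_income = (367/2384.5) / (2620/21680) = 1.2735…
E_income > 1 ⇒ normal good, luxury.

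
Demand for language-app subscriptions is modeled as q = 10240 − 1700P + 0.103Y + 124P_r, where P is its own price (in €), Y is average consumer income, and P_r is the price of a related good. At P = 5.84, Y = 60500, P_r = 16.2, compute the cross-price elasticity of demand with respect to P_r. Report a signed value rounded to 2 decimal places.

At the given values, q = 10240 − 1700(5.84) + 0.103(60500) + 124(16.2) = 8552.3.
∂q/∂P_r = 124.
E = (124) × (16.2/8552.3) = 0.2348…

0.23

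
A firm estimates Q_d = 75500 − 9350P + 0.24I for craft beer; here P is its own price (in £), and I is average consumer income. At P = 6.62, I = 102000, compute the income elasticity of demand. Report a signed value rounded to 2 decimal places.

At the given values, Q_d = 75500 − 9350(6.62) + 0.24(102000) = 38083.
∂Q_d/∂I = 0.24.
E = (0.24) × (102000/38083) = 0.6428…

0.64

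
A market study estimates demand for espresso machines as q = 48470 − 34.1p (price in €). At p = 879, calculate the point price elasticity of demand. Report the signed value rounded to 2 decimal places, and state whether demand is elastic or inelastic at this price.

-1.62; elastic

dq/dp = −34.1. At p = 879, q = 48470 − 34.1(879) = 18496.1.
Ed = (dq/dp)·(p/q) = −34.1 × (879/18496.1) = -1.6205…
|Ed| = 1.62 > 1, so demand is elastic.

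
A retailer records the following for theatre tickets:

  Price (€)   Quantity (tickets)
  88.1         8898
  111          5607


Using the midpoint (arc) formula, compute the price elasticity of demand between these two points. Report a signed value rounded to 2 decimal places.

-1.97

%ΔQ = (5607 − 8898) / [(8898 + 5607)/2] = -3291/7252.5 = -0.453774…
%ΔP = (111 − 88.1) / [(88.1 + 111)/2] = 22.9/99.55 = 0.230035…
Arc Ed = %ΔQ / %ΔP = (-3291/7252.5) / (22.9/99.55) = -1.9726…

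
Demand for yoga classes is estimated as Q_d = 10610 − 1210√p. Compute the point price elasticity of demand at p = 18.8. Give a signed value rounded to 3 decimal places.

dQ_d/dp = −1210/(2√p) = -139.533. At p = 18.8, Q_d = 5363.57.
Ed = (dQ_d/dp)·(p/Q_d) = (-139.533) × (18.8/5363.57) = -0.48908…

-0.489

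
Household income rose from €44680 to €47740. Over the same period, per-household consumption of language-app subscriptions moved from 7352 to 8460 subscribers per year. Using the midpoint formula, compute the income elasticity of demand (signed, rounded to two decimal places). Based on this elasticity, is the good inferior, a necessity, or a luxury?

2.12; luxury

%ΔQ = (8460 − 7352)/[( 7352 + 8460)/2] = 1108/7906 = 0.140146…
%ΔIncome = (47740 − 44680)/[( 44680 + 47740)/2] = 3060/46210 = 0.066219…
E_income = (1108/7906) / (3060/46210) = 2.1163…
E_income > 1 ⇒ normal good, luxury.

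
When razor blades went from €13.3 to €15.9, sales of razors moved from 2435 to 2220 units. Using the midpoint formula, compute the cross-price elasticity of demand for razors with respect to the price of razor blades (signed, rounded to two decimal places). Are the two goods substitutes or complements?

%ΔQ_{razors} = (2220 − 2435)/avg = -215/2327.5 = -0.092373…
%ΔP_{razor blades} = (15.9 − 13.3)/avg = 2.6/14.6 = 0.178082…
E_cross = (-215/2327.5) / (2.6/14.6) = -0.5187…
E_cross < 0 ⇒ the goods are complements.

-0.52; complements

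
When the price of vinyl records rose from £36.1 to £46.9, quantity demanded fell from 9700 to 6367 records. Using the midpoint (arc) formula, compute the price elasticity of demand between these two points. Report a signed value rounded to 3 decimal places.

-1.594

%ΔQ = (6367 − 9700) / [(9700 + 6367)/2] = -3333/8033.5 = -0.414887…
%ΔP = (46.9 − 36.1) / [(36.1 + 46.9)/2] = 10.8/41.5 = 0.260240…
Arc Ed = %ΔQ / %ΔP = (-3333/8033.5) / (10.8/41.5) = -1.59424…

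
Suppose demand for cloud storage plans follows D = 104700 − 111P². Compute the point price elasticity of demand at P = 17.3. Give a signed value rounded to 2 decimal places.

-0.93

dD/dP = −2·111·P = -3840.6. At P = 17.3, D = 71478.81.
Ed = (dD/dP)·(P/D) = (-3840.6) × (17.3/71478.81) = -0.9295…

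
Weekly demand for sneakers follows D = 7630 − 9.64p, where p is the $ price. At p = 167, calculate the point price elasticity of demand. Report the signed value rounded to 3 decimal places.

dD/dp = −9.64. At p = 167, D = 7630 − 9.64(167) = 6020.12.
Ed = (dD/dp)·(p/D) = −9.64 × (167/6020.12) = -0.26741…

-0.267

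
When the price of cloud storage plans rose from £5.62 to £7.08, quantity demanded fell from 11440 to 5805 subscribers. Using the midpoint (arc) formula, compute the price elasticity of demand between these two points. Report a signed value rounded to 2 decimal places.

%ΔQ = (5805 − 11440) / [(11440 + 5805)/2] = -5635/8622.5 = -0.653522…
%ΔP = (7.08 − 5.62) / [(5.62 + 7.08)/2] = 1.46/6.35 = 0.229921…
Arc Ed = %ΔQ / %ΔP = (-5635/8622.5) / (1.46/6.35) = -2.8423…

-2.84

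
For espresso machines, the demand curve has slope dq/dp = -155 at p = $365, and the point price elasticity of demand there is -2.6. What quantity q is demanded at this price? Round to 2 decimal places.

Ed = (dq/dp)·(p/q) ⇒ q = (dq/dp)·p/Ed = (-155)·365/(-2.6) = 21759.6153…

21759.62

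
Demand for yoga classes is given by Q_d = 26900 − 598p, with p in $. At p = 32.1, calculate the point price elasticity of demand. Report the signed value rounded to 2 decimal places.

-2.49

dQ_d/dp = −598. At p = 32.1, Q_d = 26900 − 598(32.1) = 7704.2.
Ed = (dQ_d/dp)·(p/Q_d) = −598 × (32.1/7704.2) = -2.4916…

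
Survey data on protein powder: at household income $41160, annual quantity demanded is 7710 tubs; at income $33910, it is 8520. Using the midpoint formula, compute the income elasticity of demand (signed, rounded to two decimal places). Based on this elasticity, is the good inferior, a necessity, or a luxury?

-0.52; inferior

%ΔQ = (8520 − 7710)/[( 7710 + 8520)/2] = 810/8115 = 0.099815…
%ΔIncome = (33910 − 41160)/[( 41160 + 33910)/2] = -7250/37535 = -0.193153…
E_income = (810/8115) / (-7250/37535) = -0.5167…
E_income < 0 ⇒ inferior good.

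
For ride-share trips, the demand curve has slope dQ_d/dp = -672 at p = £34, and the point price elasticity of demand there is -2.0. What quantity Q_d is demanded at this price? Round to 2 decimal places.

11424.00

Ed = (dQ_d/dp)·(p/Q_d) ⇒ Q_d = (dQ_d/dp)·p/Ed = (-672)·34/(-2.0) = 11424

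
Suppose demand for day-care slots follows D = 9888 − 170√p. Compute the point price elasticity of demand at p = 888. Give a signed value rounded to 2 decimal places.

-0.53

dD/dp = −170/(2√p) = -2.85241. At p = 888, D = 4822.11.
Ed = (dD/dp)·(p/D) = (-2.85241) × (888/4822.11) = -0.5252…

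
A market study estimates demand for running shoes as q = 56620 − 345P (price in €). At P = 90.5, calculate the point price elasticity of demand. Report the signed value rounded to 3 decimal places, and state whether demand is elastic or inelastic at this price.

-1.229; elastic

dq/dP = −345. At P = 90.5, q = 56620 − 345(90.5) = 25397.5.
Ed = (dq/dP)·(P/q) = −345 × (90.5/25397.5) = -1.22935…
|Ed| = 1.229 > 1, so demand is elastic.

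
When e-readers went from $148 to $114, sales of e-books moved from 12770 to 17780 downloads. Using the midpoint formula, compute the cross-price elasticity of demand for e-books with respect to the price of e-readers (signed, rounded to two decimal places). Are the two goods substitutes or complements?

-1.26; complements

%ΔQ_{e-books} = (17780 − 12770)/avg = 5010/15275 = 0.327986…
%ΔP_{e-readers} = (114 − 148)/avg = -34/131 = -0.259541…
E_cross = (5010/15275) / (-34/131) = -1.2637…
E_cross < 0 ⇒ the goods are complements.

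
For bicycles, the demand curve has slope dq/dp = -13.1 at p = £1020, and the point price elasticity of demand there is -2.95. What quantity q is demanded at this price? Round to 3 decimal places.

Ed = (dq/dp)·(p/q) ⇒ q = (dq/dp)·p/Ed = (-13.1)·1020/(-2.95) = 4529.49152…

4529.492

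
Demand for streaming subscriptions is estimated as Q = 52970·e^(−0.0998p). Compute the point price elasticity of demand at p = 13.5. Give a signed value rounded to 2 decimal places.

dQ/dp = −0.0998·Q = -1374.15. At p = 13.5, Q = 13769.1.
Ed = (dQ/dp)·(p/Q) = (-1374.15) × (13.5/13769.1) = -1.3473

-1.35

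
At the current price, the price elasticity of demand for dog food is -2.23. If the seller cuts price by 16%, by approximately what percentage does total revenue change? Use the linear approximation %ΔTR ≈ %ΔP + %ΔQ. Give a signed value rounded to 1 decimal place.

%ΔQ ≈ Ed × %ΔP = (-2.23) × (-16%) = +35.6800%
%ΔTR ≈ %ΔP + %ΔQ = (-16%) + (+35.6800%) = +19.6800%

+19.7%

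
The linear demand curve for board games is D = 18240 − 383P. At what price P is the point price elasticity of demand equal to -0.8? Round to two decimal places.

Ed = −383P/(18240 − 383P). Set this equal to -0.8:
383P = 0.8·(18240 − 383P) ⇒ 383P(1 + 0.8) = 0.8·18240
P = 0.8·18240 / (383·1.8) = 21.1662…

21.17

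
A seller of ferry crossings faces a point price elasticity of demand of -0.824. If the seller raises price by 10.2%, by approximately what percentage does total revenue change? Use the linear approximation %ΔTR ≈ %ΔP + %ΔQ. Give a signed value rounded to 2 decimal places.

%ΔQ ≈ Ed × %ΔP = (-0.824) × (+10.2%) = -8.4048%
%ΔTR ≈ %ΔP + %ΔQ = (+10.2%) + (-8.4048%) = +1.7952%

+1.80%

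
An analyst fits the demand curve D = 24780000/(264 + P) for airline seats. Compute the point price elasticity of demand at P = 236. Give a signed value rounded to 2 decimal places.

-0.47

dD/dP = −24780000/(264 + P)² = -99.12. At P = 236, D = 49560.
Ed = (dD/dP)·(P/D) = (-99.12) × (236/49560) = -0.472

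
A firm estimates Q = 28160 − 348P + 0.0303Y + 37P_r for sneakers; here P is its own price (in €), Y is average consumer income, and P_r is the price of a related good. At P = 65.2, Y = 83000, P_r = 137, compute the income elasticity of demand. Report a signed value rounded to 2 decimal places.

At the given values, Q = 28160 − 348(65.2) + 0.0303(83000) + 37(137) = 13054.3.
∂Q/∂Y = 0.0303.
E = (0.0303) × (83000/13054.3) = 0.1926…

0.19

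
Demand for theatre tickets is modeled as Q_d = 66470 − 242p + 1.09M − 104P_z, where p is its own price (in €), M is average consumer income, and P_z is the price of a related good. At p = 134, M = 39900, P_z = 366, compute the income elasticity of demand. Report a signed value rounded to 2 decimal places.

1.10

At the given values, Q_d = 66470 − 242(134) + 1.09(39900) − 104(366) = 39469.
∂Q_d/∂M = 1.09.
E = (1.09) × (39900/39469) = 1.1019…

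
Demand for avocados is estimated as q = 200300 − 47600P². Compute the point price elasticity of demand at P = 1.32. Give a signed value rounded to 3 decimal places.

-1.413

dq/dP = −2·47600·P = -125664. At P = 1.32, q = 117361.76.
Ed = (dq/dP)·(P/q) = (-125664) × (1.32/117361.76) = -1.41337…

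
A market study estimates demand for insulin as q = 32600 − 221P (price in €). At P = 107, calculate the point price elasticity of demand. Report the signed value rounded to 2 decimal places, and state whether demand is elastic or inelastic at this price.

-2.64; elastic

dq/dP = −221. At P = 107, q = 32600 − 221(107) = 8953.
Ed = (dq/dP)·(P/q) = −221 × (107/8953) = -2.6412…
|Ed| = 2.64 > 1, so demand is elastic.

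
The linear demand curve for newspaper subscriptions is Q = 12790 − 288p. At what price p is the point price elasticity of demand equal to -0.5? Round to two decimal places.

Ed = −288p/(12790 − 288p). Set this equal to -0.5:
288p = 0.5·(12790 − 288p) ⇒ 288p(1 + 0.5) = 0.5·12790
p = 0.5·12790 / (288·1.5) = 14.8032…

14.80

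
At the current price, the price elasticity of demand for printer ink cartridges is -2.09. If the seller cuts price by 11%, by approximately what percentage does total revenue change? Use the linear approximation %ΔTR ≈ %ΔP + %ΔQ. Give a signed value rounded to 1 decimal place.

+12.0%

%ΔQ ≈ Ed × %ΔP = (-2.09) × (-11%) = +22.9900%
%ΔTR ≈ %ΔP + %ΔQ = (-11%) + (+22.9900%) = +11.9900%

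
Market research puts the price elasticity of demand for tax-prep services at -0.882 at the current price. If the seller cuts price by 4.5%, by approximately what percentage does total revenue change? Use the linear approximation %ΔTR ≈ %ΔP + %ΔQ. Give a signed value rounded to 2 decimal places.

%ΔQ ≈ Ed × %ΔP = (-0.882) × (-4.5%) = +3.9690%
%ΔTR ≈ %ΔP + %ΔQ = (-4.5%) + (+3.9690%) = -0.5310%

-0.53%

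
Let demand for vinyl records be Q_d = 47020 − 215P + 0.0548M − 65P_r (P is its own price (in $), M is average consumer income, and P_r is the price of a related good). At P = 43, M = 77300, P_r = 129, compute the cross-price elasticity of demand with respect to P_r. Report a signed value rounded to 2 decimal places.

-0.25

At the given values, Q_d = 47020 − 215(43) + 0.0548(77300) − 65(129) = 33626.04.
∂Q_d/∂P_r = -65.
E = (-65) × (129/33626.04) = -0.2493…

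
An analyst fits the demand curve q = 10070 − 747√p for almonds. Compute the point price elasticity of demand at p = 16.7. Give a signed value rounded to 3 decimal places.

dq/dp = −747/(2√p) = -91.3971. At p = 16.7, q = 7017.34.
Ed = (dq/dp)·(p/q) = (-91.3971) × (16.7/7017.34) = -0.21750…

-0.218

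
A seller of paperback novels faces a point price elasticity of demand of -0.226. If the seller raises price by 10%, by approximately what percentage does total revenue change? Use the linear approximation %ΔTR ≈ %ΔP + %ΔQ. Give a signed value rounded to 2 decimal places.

%ΔQ ≈ Ed × %ΔP = (-0.226) × (+10%) = -2.2600%
%ΔTR ≈ %ΔP + %ΔQ = (+10%) + (-2.2600%) = +7.7400%

+7.74%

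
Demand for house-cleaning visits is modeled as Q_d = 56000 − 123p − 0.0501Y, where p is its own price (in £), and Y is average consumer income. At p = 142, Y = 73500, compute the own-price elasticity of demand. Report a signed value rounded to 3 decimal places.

At the given values, Q_d = 56000 − 123(142) − 0.0501(73500) = 34851.65.
∂Q_d/∂p = −123.
E = (-123) × (142/34851.65) = -0.50115…

-0.501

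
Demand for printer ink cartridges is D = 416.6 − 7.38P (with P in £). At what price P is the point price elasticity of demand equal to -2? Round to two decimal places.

37.63

Ed = −7.38P/(416.6 − 7.38P). Set this equal to -2:
7.38P = 2·(416.6 − 7.38P) ⇒ 7.38P(1 + 2) = 2·416.6
P = 2·416.6 / (7.38·3) = 37.6332…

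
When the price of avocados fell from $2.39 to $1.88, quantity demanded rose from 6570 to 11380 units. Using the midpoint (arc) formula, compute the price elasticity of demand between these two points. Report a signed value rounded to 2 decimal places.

-2.24

%ΔQ = (11380 − 6570) / [(6570 + 11380)/2] = 4810/8975 = 0.535933…
%ΔP = (1.88 − 2.39) / [(2.39 + 1.88)/2] = -0.51/2.135 = -0.238875…
Arc Ed = %ΔQ / %ΔP = (4810/8975) / (-0.51/2.135) = -2.2435…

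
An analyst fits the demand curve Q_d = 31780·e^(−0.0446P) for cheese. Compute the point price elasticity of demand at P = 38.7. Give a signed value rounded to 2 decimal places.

dQ_d/dP = −0.0446·Q_d = -252.283. At P = 38.7, Q_d = 5656.57.
Ed = (dQ_d/dP)·(P/Q_d) = (-252.283) × (38.7/5656.57) = -1.7260…

-1.73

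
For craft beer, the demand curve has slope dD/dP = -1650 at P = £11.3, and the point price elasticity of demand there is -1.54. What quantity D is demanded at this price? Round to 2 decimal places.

Ed = (dD/dP)·(P/D) ⇒ D = (dD/dP)·P/Ed = (-1650)·11.3/(-1.54) = 12107.1428…

12107.14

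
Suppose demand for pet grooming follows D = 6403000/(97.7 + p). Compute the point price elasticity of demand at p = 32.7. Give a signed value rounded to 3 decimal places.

dD/dp = −6403000/(97.7 + p)² = -376.555. At p = 32.7, D = 49102.8.
Ed = (dD/dp)·(p/D) = (-376.555) × (32.7/49102.8) = -0.25076…

-0.251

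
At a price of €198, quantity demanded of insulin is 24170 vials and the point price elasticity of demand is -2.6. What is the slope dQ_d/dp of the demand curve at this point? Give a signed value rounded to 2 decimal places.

-317.38

Ed = (dQ_d/dp)·(p/Q_d) ⇒ dQ_d/dp = Ed·Q_d/p = (-2.6)·24170/198 = -317.3838…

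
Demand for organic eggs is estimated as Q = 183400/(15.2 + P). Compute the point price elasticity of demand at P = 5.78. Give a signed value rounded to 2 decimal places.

dQ/dP = −183400/(15.2 + P)² = -416.666. At P = 5.78, Q = 8741.66.
Ed = (dQ/dP)·(P/Q) = (-416.666) × (5.78/8741.66) = -0.2755…

-0.28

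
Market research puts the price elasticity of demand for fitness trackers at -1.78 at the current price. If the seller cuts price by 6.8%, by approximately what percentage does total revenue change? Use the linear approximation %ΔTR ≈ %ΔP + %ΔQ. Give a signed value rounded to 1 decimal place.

%ΔQ ≈ Ed × %ΔP = (-1.78) × (-6.8%) = +12.1040%
%ΔTR ≈ %ΔP + %ΔQ = (-6.8%) + (+12.1040%) = +5.3040%

+5.3%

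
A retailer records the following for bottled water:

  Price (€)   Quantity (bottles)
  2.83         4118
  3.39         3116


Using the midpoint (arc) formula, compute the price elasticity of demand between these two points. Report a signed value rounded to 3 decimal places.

%ΔQ = (3116 − 4118) / [(4118 + 3116)/2] = -1002/3617 = -0.277025…
%ΔP = (3.39 − 2.83) / [(2.83 + 3.39)/2] = 0.56/3.11 = 0.180064…
Arc Ed = %ΔQ / %ΔP = (-1002/3617) / (0.56/3.11) = -1.53847…

-1.538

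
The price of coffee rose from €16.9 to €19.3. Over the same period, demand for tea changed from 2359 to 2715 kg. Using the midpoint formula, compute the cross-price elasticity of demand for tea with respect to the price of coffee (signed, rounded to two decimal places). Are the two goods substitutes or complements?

%ΔQ_{tea} = (2715 − 2359)/avg = 356/2537 = 0.140323…
%ΔP_{coffee} = (19.3 − 16.9)/avg = 2.4/18.1 = 0.132596…
E_cross = (356/2537) / (2.4/18.1) = 1.0582…
E_cross > 0 ⇒ the goods are substitutes.

1.06; substitutes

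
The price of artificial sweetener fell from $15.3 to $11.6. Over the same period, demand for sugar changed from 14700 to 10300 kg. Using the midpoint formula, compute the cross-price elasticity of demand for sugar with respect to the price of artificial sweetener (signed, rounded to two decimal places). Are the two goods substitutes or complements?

%ΔQ_{sugar} = (10300 − 14700)/avg = -4400/12500 = -0.352
%ΔP_{artificial sweetener} = (11.6 − 15.3)/avg = -3.7/13.45 = -0.275092…
E_cross = (-4400/12500) / (-3.7/13.45) = 1.2795…
E_cross > 0 ⇒ the goods are substitutes.

1.28; substitutes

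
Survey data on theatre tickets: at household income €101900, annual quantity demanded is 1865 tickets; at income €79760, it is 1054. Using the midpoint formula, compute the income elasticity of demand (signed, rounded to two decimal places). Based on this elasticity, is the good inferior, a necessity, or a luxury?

%ΔQ = (1054 − 1865)/[( 1865 + 1054)/2] = -811/1459.5 = -0.555669…
%ΔIncome = (79760 − 101900)/[( 101900 + 79760)/2] = -22140/90830 = -0.243752…
E_income = (-811/1459.5) / (-22140/90830) = 2.2796…
E_income > 1 ⇒ normal good, luxury.

2.28; luxury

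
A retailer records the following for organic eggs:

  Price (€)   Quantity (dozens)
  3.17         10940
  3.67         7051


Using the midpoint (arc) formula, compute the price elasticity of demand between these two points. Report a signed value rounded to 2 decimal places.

-2.96

%ΔQ = (7051 − 10940) / [(10940 + 7051)/2] = -3889/8995.5 = -0.432327…
%ΔP = (3.67 − 3.17) / [(3.17 + 3.67)/2] = 0.5/3.42 = 0.146198…
Arc Ed = %ΔQ / %ΔP = (-3889/8995.5) / (0.5/3.42) = -2.9571…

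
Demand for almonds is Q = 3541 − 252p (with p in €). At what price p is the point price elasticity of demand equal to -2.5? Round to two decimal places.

Ed = −252p/(3541 − 252p). Set this equal to -2.5:
252p = 2.5·(3541 − 252p) ⇒ 252p(1 + 2.5) = 2.5·3541
p = 2.5·3541 / (252·3.5) = 10.0368…

10.04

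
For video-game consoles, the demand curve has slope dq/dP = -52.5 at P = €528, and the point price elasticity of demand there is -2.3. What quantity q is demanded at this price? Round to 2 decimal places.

Ed = (dq/dP)·(P/q) ⇒ q = (dq/dP)·P/Ed = (-52.5)·528/(-2.3) = 12052.1739…

12052.17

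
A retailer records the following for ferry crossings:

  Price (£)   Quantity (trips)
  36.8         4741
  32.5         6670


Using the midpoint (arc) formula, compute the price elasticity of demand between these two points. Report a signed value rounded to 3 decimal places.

-2.724

%ΔQ = (6670 − 4741) / [(4741 + 6670)/2] = 1929/5705.5 = 0.338094…
%ΔP = (32.5 − 36.8) / [(36.8 + 32.5)/2] = -4.3/34.65 = -0.124098…
Arc Ed = %ΔQ / %ΔP = (1929/5705.5) / (-4.3/34.65) = -2.72441…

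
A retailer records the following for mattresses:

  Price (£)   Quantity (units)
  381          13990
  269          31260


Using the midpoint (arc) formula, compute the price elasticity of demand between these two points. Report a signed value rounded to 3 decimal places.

-2.215

%ΔQ = (31260 − 13990) / [(13990 + 31260)/2] = 17270/22625 = 0.763314…
%ΔP = (269 − 381) / [(381 + 269)/2] = -112/325 = -0.344615…
Arc Ed = %ΔQ / %ΔP = (17270/22625) / (-112/325) = -2.21497…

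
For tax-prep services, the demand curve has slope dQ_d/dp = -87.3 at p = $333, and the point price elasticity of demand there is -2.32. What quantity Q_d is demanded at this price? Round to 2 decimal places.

12530.56

Ed = (dQ_d/dp)·(p/Q_d) ⇒ Q_d = (dQ_d/dp)·p/Ed = (-87.3)·333/(-2.32) = 12530.5603…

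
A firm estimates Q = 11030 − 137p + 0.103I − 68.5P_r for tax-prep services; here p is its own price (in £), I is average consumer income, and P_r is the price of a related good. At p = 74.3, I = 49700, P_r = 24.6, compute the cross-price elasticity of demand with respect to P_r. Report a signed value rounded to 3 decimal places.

At the given values, Q = 11030 − 137(74.3) + 0.103(49700) − 68.5(24.6) = 4284.9.
∂Q/∂P_r = -68.5.
E = (-68.5) × (24.6/4284.9) = -0.39326…

-0.393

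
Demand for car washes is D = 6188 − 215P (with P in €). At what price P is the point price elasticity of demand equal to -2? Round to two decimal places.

Ed = −215P/(6188 − 215P). Set this equal to -2:
215P = 2·(6188 − 215P) ⇒ 215P(1 + 2) = 2·6188
P = 2·6188 / (215·3) = 19.1875…

19.19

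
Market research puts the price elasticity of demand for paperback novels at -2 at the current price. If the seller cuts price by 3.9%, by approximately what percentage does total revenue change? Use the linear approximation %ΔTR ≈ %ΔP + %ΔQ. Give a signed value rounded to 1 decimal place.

%ΔQ ≈ Ed × %ΔP = (-2) × (-3.9%) = +7.8000%
%ΔTR ≈ %ΔP + %ΔQ = (-3.9%) + (+7.8000%) = +3.9000%

+3.9%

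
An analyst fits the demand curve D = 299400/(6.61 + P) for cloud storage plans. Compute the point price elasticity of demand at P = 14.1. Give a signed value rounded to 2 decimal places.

dD/dP = −299400/(6.61 + P)² = -698.058. At P = 14.1, D = 14456.8.
Ed = (dD/dP)·(P/D) = (-698.058) × (14.1/14456.8) = -0.6808…

-0.68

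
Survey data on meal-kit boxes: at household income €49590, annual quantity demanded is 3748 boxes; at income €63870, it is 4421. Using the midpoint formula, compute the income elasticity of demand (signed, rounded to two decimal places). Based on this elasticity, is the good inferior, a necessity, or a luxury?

0.65; necessity

%ΔQ = (4421 − 3748)/[( 3748 + 4421)/2] = 673/4084.5 = 0.164769…
%ΔIncome = (63870 − 49590)/[( 49590 + 63870)/2] = 14280/56730 = 0.251718…
E_income = (673/4084.5) / (14280/56730) = 0.6545…
0 < E_income < 1 ⇒ normal good, necessity.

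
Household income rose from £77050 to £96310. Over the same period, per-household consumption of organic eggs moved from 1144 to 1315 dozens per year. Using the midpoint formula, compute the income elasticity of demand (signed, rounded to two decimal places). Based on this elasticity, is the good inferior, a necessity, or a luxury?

%ΔQ = (1315 − 1144)/[( 1144 + 1315)/2] = 171/1229.5 = 0.139080…
%ΔIncome = (96310 − 77050)/[( 77050 + 96310)/2] = 19260/86680 = 0.222196…
E_income = (171/1229.5) / (19260/86680) = 0.6259…
0 < E_income < 1 ⇒ normal good, necessity.

0.63; necessity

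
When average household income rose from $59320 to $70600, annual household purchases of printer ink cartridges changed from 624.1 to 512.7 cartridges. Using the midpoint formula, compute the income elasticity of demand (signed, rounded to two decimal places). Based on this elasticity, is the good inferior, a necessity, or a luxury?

-1.13; inferior

%ΔQ = (512.7 − 624.1)/[( 624.1 + 512.7)/2] = -111.4/568.4 = -0.195988…
%ΔIncome = (70600 − 59320)/[( 59320 + 70600)/2] = 11280/64960 = 0.173645…
E_income = (-111.4/568.4) / (11280/64960) = -1.1286…
E_income < 0 ⇒ inferior good.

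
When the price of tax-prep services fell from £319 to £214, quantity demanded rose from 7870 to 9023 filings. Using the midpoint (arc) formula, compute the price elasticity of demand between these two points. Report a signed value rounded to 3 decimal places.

-0.346

%ΔQ = (9023 − 7870) / [(7870 + 9023)/2] = 1153/8446.5 = 0.136506…
%ΔP = (214 − 319) / [(319 + 214)/2] = -105/266.5 = -0.393996…
Arc Ed = %ΔQ / %ΔP = (1153/8446.5) / (-105/266.5) = -0.34646…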